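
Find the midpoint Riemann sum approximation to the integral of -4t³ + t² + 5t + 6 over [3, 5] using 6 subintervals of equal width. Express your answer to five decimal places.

Δt = (5 − 3)/6 = 1/3.
Midpoints: 19/6, 3.5, 23/6, 25/6, 4.5, 29/6.
f(19/6) = -10277/108, f(3.5) = -135.75, f(23/6) = -20029/108, f(25/6) = -26477/108, f(4.5) = -315.75, f(29/6) = -42997/108.
Sum = Δt · [f(19/6) + f(3.5) + f(23/6) + ...].
Sum ≈ -458.46296.

-458.46296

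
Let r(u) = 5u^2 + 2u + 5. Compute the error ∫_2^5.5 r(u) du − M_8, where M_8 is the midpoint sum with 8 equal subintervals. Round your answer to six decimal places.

Exact integral: ∫_2^5.5 r(u) du ≈ 307.70833333.
M_8 ≈ 307.42919922.
Error ≈ 307.70833333 − 307.42919922 ≈ 0.279134.

0.279134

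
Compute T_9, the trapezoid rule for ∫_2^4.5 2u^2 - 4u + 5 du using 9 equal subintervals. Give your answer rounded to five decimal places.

35.48097

Δu = (4.5 − 2)/9 = 5/18.
f(2) = 5, f(41/18) = 1015/162, f(23/9) = 635/81, f(17/6) = 175/18, f(28/9) = 965/81, f(61/18) = 2335/162, f(11/3) = 155/9, f(71/18) = 3295/162, f(38/9) = 1925/81, f(4.5) = 27.5.
T_9 = (Δu/2)·[f(u_0) + 2f(u_1) + ... + 2f(u_{8}) + f(u_9)].
Sum ≈ 35.48097.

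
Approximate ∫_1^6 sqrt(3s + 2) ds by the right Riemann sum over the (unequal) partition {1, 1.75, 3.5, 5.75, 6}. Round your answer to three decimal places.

Subinterval widths: 0.75, 1.75, 2.25, 0.25.
Right endpoints: 1.75, 3.5, 5.75, 6.
f(1.75) ≈ 2.693, f(3.5) ≈ 3.536, f(5.75) ≈ 4.387, f(6) ≈ 4.472.
Sum = Σ Δs_i · f(s_i).
Sum ≈ 19.196.

19.196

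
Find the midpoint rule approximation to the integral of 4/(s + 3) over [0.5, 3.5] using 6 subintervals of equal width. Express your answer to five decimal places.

2.47375

Δs = (3.5 − 0.5)/6 = 0.5.
Midpoints: 0.75, 1.25, 1.75, 2.25, 2.75, 3.25.
f(0.75) = 16/15, f(1.25) = 16/17, f(1.75) = 16/19, f(2.25) = 16/21, f(2.75) = 16/23, f(3.25) = 0.64.
Sum = Δs · [f(0.75) + f(1.25) + f(1.75) + ...].
Sum ≈ 2.47375.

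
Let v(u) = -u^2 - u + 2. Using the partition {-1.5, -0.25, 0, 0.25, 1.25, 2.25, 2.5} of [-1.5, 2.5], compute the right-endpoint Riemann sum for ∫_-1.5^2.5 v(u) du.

-4.15625

Subinterval widths: 1.25, 0.25, 0.25, 1, 1, 0.25.
Right endpoints: -0.25, 0, 0.25, 1.25, 2.25, 2.5.
v(-0.25) = 2.1875, v(0) = 2, v(0.25) = 1.6875, v(1.25) = -0.8125, v(2.25) = -5.3125, v(2.5) = -6.75.
Sum = Σ Δu_i · v(u_i).
Sum = -4.15625.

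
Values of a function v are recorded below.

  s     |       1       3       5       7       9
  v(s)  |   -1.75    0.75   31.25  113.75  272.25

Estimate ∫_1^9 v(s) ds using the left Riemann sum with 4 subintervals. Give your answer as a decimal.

288

Δs = 2.
Sum = 2·[(-1.75) + 0.75 + 31.25 + 113.75] = 288.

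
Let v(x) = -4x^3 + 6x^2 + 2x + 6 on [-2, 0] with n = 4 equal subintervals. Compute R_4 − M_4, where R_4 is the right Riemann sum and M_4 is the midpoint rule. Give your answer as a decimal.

R_4 = 28.5.
M_4 = 39.25.
R_4 − M_4 = -10.75.

-10.75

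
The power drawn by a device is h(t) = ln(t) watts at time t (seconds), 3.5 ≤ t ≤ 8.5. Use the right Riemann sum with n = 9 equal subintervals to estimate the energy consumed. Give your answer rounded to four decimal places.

9.0480

Δt = (8.5 − 3.5)/9 = 5/9.
Right endpoints: 73/18, 83/18, 31/6, 103/18, 113/18, 41/6, 133/18, 143/18, 8.5.
h(73/18) ≈ 1.4001, h(83/18) ≈ 1.5285, h(31/6) ≈ 1.6422, h(103/18) ≈ 1.7444, h(113/18) ≈ 1.8370, h(41/6) ≈ 1.9218, h(133/18) ≈ 2.0000, h(143/18) ≈ 2.0725, h(8.5) ≈ 2.1401.
Sum = Δt · [h(73/18) + h(83/18) + h(31/6) + ...].
Sum ≈ 9.0480.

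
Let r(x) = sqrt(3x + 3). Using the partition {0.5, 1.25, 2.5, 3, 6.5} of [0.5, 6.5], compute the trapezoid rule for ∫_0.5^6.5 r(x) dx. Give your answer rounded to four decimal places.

Subinterval widths: 0.75, 1.25, 0.5, 3.5.
r(0.5) ≈ 2.1213, r(1.25) ≈ 2.5981, r(2.5) ≈ 3.2404, r(3) ≈ 3.4641, r(6.5) ≈ 4.7434.
On each subinterval the trapezoid contributes (Δx_i/2)·[r(x_{i-1}) + r(x_i)].
Sum ≈ 21.4581.

21.4581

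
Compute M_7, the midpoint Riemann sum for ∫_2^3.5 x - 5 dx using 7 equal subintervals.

Δx = (3.5 − 2)/7 = 3/14.
Midpoints: 59/28, 65/28, 71/28, 2.75, 83/28, 89/28, 95/28.
f(59/28) = -81/28, f(65/28) = -75/28, f(71/28) = -69/28, f(2.75) = -2.25, f(83/28) = -57/28, f(89/28) = -51/28, f(95/28) = -45/28.
Sum = Δx · [f(59/28) + f(65/28) + f(71/28) + ...].
Sum = -3.375.

-3.375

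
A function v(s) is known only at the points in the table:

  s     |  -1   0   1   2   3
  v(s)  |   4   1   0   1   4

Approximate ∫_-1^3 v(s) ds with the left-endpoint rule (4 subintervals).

6

Δs = 1.
Sum = 1·[4 + 1 + 0 + 1] = 6.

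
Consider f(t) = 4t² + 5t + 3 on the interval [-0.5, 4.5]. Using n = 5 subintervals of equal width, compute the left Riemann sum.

137.5

Δt = (4.5 − (-0.5))/5 = 1.
Left endpoints: -0.5, 0.5, 1.5, 2.5, 3.5.
f(-0.5) = 1.5, f(0.5) = 6.5, f(1.5) = 19.5, f(2.5) = 40.5, f(3.5) = 69.5.
Sum = Δt · [f(-0.5) + f(0.5) + f(1.5) + f(2.5) + f(3.5)].
Sum = 137.5.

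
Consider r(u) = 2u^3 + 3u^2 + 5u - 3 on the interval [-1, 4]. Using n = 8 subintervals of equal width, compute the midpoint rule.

213.046875

Δu = (4 − (-1))/8 = 0.625.
Midpoints: -0.6875, -0.0625, 0.5625, 1.1875, 1.8125, 2.4375, 3.0625, 3.6875.
r(-0.6875) = -11611/2048, r(-0.0625) = -6761/2048, r(0.5625) = 2289/2048, r(1.1875) = 21539/2048, r(1.8125) = 56989/2048, r(2.4375) = 114639/2048, r(3.0625) = 200489/2048, r(3.6875) = 320539/2048.
Sum = Δu · [r(-0.6875) + r(-0.0625) + r(0.5625) + ...].
Sum = 213.046875.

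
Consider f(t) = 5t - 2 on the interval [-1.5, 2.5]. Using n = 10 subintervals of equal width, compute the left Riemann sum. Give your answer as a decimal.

Δt = (2.5 − (-1.5))/10 = 0.4.
Left endpoints: -1.5, -1.1, -0.7, -0.3, 0.1, 0.5, 0.9, 1.3, 1.7, 2.1.
f(-1.5) = -9.5, f(-1.1) = -7.5, f(-0.7) = -5.5, f(-0.3) = -3.5, f(0.1) = -1.5, f(0.5) = 0.5, f(0.9) = 2.5, f(1.3) = 4.5, f(1.7) = 6.5, f(2.1) = 8.5.
Sum = Δt · [f(-1.5) + f(-1.1) + f(-0.7) + ...].
Sum = -2.

-2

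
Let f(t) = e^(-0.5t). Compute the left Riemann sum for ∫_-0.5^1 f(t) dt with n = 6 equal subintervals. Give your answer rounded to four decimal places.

Δt = (1 − (-0.5))/6 = 0.25.
Left endpoints: -0.5, -0.25, 0, 0.25, 0.5, 0.75.
f(-0.5) ≈ 1.2840, f(-0.25) ≈ 1.1331, f(0) ≈ 1.0000, f(0.25) ≈ 0.8825, f(0.5) ≈ 0.7788, f(0.75) ≈ 0.6873.
Sum = Δt · [f(-0.5) + f(-0.25) + f(0) + ...].
Sum ≈ 1.4414.

1.4414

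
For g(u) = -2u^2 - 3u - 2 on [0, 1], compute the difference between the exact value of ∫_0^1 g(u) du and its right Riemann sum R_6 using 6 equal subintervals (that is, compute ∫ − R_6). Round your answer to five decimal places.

Exact integral: ∫_0^1 g(u) du ≈ -4.1666667.
R_6 ≈ -4.5925926.
Error ≈ -4.1666667 − (-4.5925926) ≈ 0.42593.

0.42593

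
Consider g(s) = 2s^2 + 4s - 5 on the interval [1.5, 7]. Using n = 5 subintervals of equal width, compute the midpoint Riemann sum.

Δs = (7 − 1.5)/5 = 1.1.
Midpoints: 2.05, 3.15, 4.25, 5.35, 6.45.
g(2.05) = 11.605, g(3.15) = 27.445, g(4.25) = 48.125, g(5.35) = 73.645, g(6.45) = 104.005.
Sum = Δs · [g(2.05) + g(3.15) + g(4.25) + g(5.35) + g(6.45)].
Sum = 291.3075.

291.3075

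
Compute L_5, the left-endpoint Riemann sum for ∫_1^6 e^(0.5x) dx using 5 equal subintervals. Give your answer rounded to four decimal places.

28.4202

Δx = (6 − 1)/5 = 1.
Left endpoints: 1, 2, 3, 4, 5.
f(1) ≈ 1.6487, f(2) ≈ 2.7183, f(3) ≈ 4.4817, f(4) ≈ 7.3891, f(5) ≈ 12.1825.
Sum = Δx · [f(1) + f(2) + f(3) + f(4) + f(5)].
Sum ≈ 28.4202.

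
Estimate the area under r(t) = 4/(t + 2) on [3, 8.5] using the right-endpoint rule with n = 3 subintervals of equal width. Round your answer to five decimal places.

Δt = (8.5 − 3)/3 = 11/6.
Right endpoints: 29/6, 20/3, 8.5.
r(29/6) = 24/41, r(20/3) = 6/13, r(8.5) = 8/21.
Sum = Δt · [r(29/6) + r(20/3) + r(8.5)].
Sum ≈ 2.61774.

2.61774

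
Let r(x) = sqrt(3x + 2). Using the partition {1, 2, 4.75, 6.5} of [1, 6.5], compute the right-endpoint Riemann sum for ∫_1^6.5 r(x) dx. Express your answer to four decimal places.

Subinterval widths: 1, 2.75, 1.75.
Right endpoints: 2, 4.75, 6.5.
r(2) ≈ 2.8284, r(4.75) ≈ 4.0311, r(6.5) ≈ 4.6368.
Sum = Σ Δx_i · r(x_i).
Sum ≈ 22.0284.

22.0284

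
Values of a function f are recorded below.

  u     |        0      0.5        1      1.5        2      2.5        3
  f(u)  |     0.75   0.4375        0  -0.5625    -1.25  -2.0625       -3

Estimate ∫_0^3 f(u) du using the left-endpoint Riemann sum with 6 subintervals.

-1.34375

Δu = 0.5.
Sum = 0.5·[0.75 + 0.4375 + 0 + (-0.5625) + (-1.25) + (-2.0625)] = -1.34375.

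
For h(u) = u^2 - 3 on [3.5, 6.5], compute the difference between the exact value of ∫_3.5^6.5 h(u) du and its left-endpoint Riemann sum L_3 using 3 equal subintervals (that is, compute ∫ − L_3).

14.5

Exact integral: ∫_3.5^6.5 h(u) du = 68.25.
L_3 = 53.75.
Error = 68.25 − 53.75 = 14.5.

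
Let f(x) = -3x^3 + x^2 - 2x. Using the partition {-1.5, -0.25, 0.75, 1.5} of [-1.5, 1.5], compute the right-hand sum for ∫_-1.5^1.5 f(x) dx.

Subinterval widths: 1.25, 1, 0.75.
Right endpoints: -0.25, 0.75, 1.5.
f(-0.25) = 0.609375, f(0.75) = -2.203125, f(1.5) = -10.875.
Sum = Σ Δx_i · f(x_i).
Sum = -9.59765625.

-9.59765625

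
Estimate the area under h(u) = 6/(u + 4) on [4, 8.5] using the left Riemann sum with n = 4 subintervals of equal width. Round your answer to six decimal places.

Δu = (8.5 − 4)/4 = 1.125.
Left endpoints: 4, 5.125, 6.25, 7.375.
h(4) = 0.75, h(5.125) = 48/73, h(6.25) = 24/41, h(7.375) = 48/91.
Sum = Δu · [h(4) + h(5.125) + h(6.25) + h(7.375)].
Sum ≈ 2.835419.

2.835419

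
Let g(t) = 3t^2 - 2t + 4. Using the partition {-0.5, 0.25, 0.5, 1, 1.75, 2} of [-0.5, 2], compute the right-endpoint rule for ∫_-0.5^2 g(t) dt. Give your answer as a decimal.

16.46875

Subinterval widths: 0.75, 0.25, 0.5, 0.75, 0.25.
Right endpoints: 0.25, 0.5, 1, 1.75, 2.
g(0.25) = 3.6875, g(0.5) = 3.75, g(1) = 5, g(1.75) = 9.6875, g(2) = 12.
Sum = Σ Δt_i · g(t_i).
Sum = 16.46875.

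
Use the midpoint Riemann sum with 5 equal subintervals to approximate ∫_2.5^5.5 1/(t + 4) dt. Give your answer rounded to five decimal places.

Δt = (5.5 − 2.5)/5 = 0.6.
Midpoints: 2.8, 3.4, 4, 4.6, 5.2.
f(2.8) = 5/34, f(3.4) = 5/37, f(4) = 0.125, f(4.6) = 5/43, f(5.2) = 5/46.
Sum = Δt · [f(2.8) + f(3.4) + f(4) + f(4.6) + f(5.2)].
Sum ≈ 0.37930.

0.37930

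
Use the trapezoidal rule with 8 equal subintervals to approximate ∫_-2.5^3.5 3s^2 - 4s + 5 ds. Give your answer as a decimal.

Δs = (3.5 − (-2.5))/8 = 0.75.
f(-2.5) = 33.75, f(-1.75) = 21.1875, f(-1) = 12, f(-0.25) = 6.1875, f(0.5) = 3.75, f(1.25) = 4.6875, f(2) = 9, f(2.75) = 16.6875, f(3.5) = 27.75.
T_8 = (Δs/2)·[f(s_0) + 2f(s_1) + ... + 2f(s_{7}) + f(s_8)].
Sum = 78.1875.

78.1875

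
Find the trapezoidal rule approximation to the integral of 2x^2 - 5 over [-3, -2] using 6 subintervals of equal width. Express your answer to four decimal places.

7.6759

Δx = (-2 − (-3))/6 = 1/6.
f(-3) = 13, f(-17/6) = 199/18, f(-8/3) = 83/9, f(-2.5) = 7.5, f(-7/3) = 53/9, f(-13/6) = 79/18, f(-2) = 3.
T_6 = (Δx/2)·[f(x_0) + 2f(x_1) + ... + 2f(x_{5}) + f(x_6)].
Sum ≈ 7.6759.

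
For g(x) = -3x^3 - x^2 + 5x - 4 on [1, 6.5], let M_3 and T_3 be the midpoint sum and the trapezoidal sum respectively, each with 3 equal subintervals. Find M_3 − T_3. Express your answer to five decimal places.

160.59809

M_3 ≈ -1294.5975116.
T_3 ≈ -1455.1956019.
M_3 − T_3 ≈ 160.59809.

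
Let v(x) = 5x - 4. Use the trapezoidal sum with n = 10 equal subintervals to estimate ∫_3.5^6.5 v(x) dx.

63

Δx = (6.5 − 3.5)/10 = 0.3.
v(3.5) = 13.5, v(3.8) = 15, v(4.1) = 16.5, v(4.4) = 18, v(4.7) = 19.5, v(5) = 21, v(5.3) = 22.5, v(5.6) = 24, v(5.9) = 25.5, v(6.2) = 27, v(6.5) = 28.5.
T_10 = (Δx/2)·[v(x_0) + 2v(x_1) + ... + 2v(x_{9}) + v(x_10)].
Sum = 63.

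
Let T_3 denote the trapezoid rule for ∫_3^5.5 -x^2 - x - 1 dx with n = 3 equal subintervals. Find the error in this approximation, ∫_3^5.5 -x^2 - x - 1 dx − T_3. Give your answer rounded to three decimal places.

Exact integral: ∫_3^5.5 f(x) dx ≈ -59.58333.
T_3 ≈ -59.87269.
Error ≈ -59.58333 − (-59.87269) ≈ 0.289.

0.289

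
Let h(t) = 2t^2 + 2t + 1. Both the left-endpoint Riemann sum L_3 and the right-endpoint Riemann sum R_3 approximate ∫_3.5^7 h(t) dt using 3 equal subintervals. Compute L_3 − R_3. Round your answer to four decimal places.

L_3 ≈ 194.962963.
R_3 ≈ 288.879630.
L_3 − R_3 ≈ -93.9167.

-93.9167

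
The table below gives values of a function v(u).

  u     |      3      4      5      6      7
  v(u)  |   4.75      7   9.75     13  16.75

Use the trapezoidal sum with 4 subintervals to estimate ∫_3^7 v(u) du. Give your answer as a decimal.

Δu = 1.
T_4 = (1/2)·[4.75 + 2·7 + 2·9.75 + 2·13 + 16.75] = 40.5.

40.5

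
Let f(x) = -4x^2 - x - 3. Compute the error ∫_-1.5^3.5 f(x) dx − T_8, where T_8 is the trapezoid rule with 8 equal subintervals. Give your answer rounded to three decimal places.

1.302

Exact integral: ∫_-1.5^3.5 f(x) dx ≈ -81.66667.
T_8 = -82.96875.
Error ≈ -81.66667 − (-82.96875) ≈ 1.302.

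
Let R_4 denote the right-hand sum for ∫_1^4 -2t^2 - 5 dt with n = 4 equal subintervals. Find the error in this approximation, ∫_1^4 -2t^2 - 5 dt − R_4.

11.8125

Exact integral: ∫_1^4 f(t) dt = -57.
R_4 = -68.8125.
Error = -57 − (-68.8125) = 11.8125.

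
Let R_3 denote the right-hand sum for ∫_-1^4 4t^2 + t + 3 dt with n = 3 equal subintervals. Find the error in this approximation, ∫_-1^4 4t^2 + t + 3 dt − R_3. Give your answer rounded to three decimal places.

-63.426

Exact integral: ∫_-1^4 f(t) dt ≈ 109.16667.
R_3 ≈ 172.59259.
Error ≈ 109.16667 − 172.59259 ≈ -63.426.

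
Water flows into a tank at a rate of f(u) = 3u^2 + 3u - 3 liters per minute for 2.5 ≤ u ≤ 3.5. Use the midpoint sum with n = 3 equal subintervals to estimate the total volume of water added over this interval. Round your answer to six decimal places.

Δu = (3.5 − 2.5)/3 = 1/3.
Midpoints: 8/3, 3, 10/3.
f(8/3) = 79/3, f(3) = 33, f(10/3) = 121/3.
Sum = Δu · [f(8/3) + f(3) + f(10/3)].
Sum ≈ 33.222222.

33.222222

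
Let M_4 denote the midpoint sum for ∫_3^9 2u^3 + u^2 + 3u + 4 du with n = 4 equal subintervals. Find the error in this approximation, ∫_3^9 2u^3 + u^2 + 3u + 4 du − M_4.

Exact integral: ∫_3^9 f(u) du = 3606.
M_4 = 3564.375.
Error = 3606 − 3564.375 = 41.625.

41.625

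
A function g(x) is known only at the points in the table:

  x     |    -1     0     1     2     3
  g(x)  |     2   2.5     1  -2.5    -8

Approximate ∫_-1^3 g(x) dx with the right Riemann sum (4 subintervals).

-7

Δx = 1.
Sum = 1·[2.5 + 1 + (-2.5) + (-8)] = -7.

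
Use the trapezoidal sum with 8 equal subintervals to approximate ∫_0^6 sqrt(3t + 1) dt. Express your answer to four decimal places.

18.1306

Δt = (6 − 0)/8 = 0.75.
f(0) ≈ 1.0000, f(0.75) ≈ 1.8028, f(1.5) ≈ 2.3452, f(2.25) ≈ 2.7839, f(3) ≈ 3.1623, f(3.75) ≈ 3.5000, f(4.5) ≈ 3.8079, f(5.25) ≈ 4.0927, f(6) ≈ 4.3589.
T_8 = (Δt/2)·[f(t_0) + 2f(t_1) + ... + 2f(t_{7}) + f(t_8)].
Sum ≈ 18.1306.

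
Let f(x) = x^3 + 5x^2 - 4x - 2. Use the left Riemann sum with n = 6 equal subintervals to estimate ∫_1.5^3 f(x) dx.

35.62109375

Δx = (3 − 1.5)/6 = 0.25.
Left endpoints: 1.5, 1.75, 2, 2.25, 2.5, 2.75.
f(1.5) = 6.625, f(1.75) = 11.671875, f(2) = 18, f(2.25) = 25.703125, f(2.5) = 34.875, f(2.75) = 45.609375.
Sum = Δx · [f(1.5) + f(1.75) + f(2) + ...].
Sum = 35.62109375.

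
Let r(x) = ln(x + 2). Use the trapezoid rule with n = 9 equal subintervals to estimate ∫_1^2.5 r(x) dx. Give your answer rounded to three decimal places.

Δx = (2.5 − 1)/9 = 1/6.
r(1) ≈ 1.099, r(7/6) ≈ 1.153, r(4/3) ≈ 1.204, r(1.5) ≈ 1.253, r(5/3) ≈ 1.299, r(11/6) ≈ 1.344, r(2) ≈ 1.386, r(13/6) ≈ 1.427, r(7/3) ≈ 1.466, r(2.5) ≈ 1.504.
T_9 = (Δx/2)·[r(x_0) + 2r(x_1) + ... + 2r(x_{8}) + r(x_9)].
Sum ≈ 1.972.

1.972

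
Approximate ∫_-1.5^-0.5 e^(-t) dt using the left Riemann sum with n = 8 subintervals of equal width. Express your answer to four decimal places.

Δt = (-0.5 − (-1.5))/8 = 0.125.
Left endpoints: -1.5, -1.375, -1.25, -1.125, -1, -0.875, -0.75, -0.625.
f(-1.5) ≈ 4.4817, f(-1.375) ≈ 3.9551, f(-1.25) ≈ 3.4903, f(-1.125) ≈ 3.0802, f(-1) ≈ 2.7183, f(-0.875) ≈ 2.3989, f(-0.75) ≈ 2.1170, f(-0.625) ≈ 1.8682.
Sum = Δt · [f(-1.5) + f(-1.375) + f(-1.25) + ...].
Sum ≈ 3.0137.

3.0137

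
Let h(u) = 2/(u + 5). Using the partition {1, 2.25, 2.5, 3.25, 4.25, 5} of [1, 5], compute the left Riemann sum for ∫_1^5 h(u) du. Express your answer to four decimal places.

1.0902

Subinterval widths: 1.25, 0.25, 0.75, 1, 0.75.
Left endpoints: 1, 2.25, 2.5, 3.25, 4.25.
h(1) = 1/3, h(2.25) = 8/29, h(2.5) = 4/15, h(3.25) = 8/33, h(4.25) = 8/37.
Sum = Σ Δu_i · h(u_i).
Sum ≈ 1.0902.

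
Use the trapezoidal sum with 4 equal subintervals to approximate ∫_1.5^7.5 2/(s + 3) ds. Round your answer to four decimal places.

Δs = (7.5 − 1.5)/4 = 1.5.
f(1.5) = 4/9, f(3) = 1/3, f(4.5) = 4/15, f(6) = 2/9, f(7.5) = 4/21.
T_4 = (Δs/2)·[f(s_0) + 2f(s_1) + 2f(s_2) + 2f(s_3) + f(s_4)].
Sum ≈ 1.7095.

1.7095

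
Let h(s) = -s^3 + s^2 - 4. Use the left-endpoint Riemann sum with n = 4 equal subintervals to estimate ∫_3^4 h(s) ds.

-31.765625

Δs = (4 − 3)/4 = 0.25.
Left endpoints: 3, 3.25, 3.5, 3.75.
h(3) = -22, h(3.25) = -27.765625, h(3.5) = -34.625, h(3.75) = -42.671875.
Sum = Δs · [h(3) + h(3.25) + h(3.5) + h(3.75)].
Sum = -31.765625.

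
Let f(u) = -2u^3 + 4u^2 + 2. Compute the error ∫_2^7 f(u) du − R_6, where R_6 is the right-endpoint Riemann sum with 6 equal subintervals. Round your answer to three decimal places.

217.477

Exact integral: ∫_2^7 f(u) du ≈ -735.83333.
R_6 ≈ -953.31019.
Error ≈ -735.83333 − (-953.31019) ≈ 217.477.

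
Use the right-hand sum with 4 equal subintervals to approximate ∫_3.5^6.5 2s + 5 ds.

Δs = (6.5 − 3.5)/4 = 0.75.
Right endpoints: 4.25, 5, 5.75, 6.5.
f(4.25) = 13.5, f(5) = 15, f(5.75) = 16.5, f(6.5) = 18.
Sum = Δs · [f(4.25) + f(5) + f(5.75) + f(6.5)].
Sum = 47.25.

47.25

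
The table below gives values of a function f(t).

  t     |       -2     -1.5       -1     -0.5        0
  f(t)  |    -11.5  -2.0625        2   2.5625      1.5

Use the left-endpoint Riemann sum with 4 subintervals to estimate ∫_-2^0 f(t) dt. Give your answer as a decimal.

Δt = 0.5.
Sum = 0.5·[(-11.5) + (-2.0625) + 2 + 2.5625] = -4.5.

-4.5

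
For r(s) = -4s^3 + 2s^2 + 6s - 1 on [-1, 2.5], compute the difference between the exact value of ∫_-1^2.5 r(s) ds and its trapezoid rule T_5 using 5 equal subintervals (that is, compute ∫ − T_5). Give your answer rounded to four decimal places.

Exact integral: ∫_-1^2.5 r(s) ds ≈ -14.729167.
T_5 = -16.73.
Error ≈ -14.729167 − (-16.73) ≈ 2.0008.

2.0008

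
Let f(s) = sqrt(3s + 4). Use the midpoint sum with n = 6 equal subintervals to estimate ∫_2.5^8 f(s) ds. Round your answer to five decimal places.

24.26414

Δs = (8 − 2.5)/6 = 11/12.
Midpoints: 71/24, 3.875, 115/24, 137/24, 6.625, 181/24.
f(71/24) ≈ 3.58818, f(3.875) ≈ 3.95285, f(115/24) ≈ 4.28661, f(137/24) ≈ 4.59619, f(6.625) ≈ 4.88621, f(181/24) ≈ 5.15994.
Sum = Δs · [f(71/24) + f(3.875) + f(115/24) + ...].
Sum ≈ 24.26414.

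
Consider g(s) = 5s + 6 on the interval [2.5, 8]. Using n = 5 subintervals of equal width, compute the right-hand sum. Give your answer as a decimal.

192.5

Δs = (8 − 2.5)/5 = 1.1.
Right endpoints: 3.6, 4.7, 5.8, 6.9, 8.
g(3.6) = 24, g(4.7) = 29.5, g(5.8) = 35, g(6.9) = 40.5, g(8) = 46.
Sum = Δs · [g(3.6) + g(4.7) + g(5.8) + g(6.9) + g(8)].
Sum = 192.5.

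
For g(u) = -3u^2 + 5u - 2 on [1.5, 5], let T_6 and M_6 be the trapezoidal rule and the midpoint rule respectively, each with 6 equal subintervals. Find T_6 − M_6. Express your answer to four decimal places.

T_6 ≈ -72.345486.
M_6 ≈ -71.452257.
T_6 − M_6 ≈ -0.8932.

-0.8932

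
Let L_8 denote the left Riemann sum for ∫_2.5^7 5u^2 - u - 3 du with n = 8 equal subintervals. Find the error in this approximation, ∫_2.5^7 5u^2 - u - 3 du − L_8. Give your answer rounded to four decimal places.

57.6650

Exact integral: ∫_2.5^7 f(u) du = 510.75.
L_8 ≈ 453.084961.
Error ≈ 510.75 − 453.084961 ≈ 57.6650.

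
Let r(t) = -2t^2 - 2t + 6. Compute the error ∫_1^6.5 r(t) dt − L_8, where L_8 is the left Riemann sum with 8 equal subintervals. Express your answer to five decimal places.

-31.27409

Exact integral: ∫_1^6.5 r(t) dt ≈ -190.6666667.
L_8 ≈ -159.3925781.
Error ≈ -190.6666667 − (-159.3925781) ≈ -31.27409.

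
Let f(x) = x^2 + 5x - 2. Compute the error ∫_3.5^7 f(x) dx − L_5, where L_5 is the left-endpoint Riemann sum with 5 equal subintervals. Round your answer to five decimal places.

Exact integral: ∫_3.5^7 f(x) dx ≈ 184.9166667.
L_5 = 166.215.
Error ≈ 184.9166667 − 166.215 ≈ 18.70167.

18.70167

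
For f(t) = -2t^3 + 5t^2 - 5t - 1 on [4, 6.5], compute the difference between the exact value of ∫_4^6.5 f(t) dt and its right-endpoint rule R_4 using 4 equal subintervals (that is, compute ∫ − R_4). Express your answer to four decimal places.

98.8444

Exact integral: ∫_4^6.5 f(t) dt ≈ -481.614583.
R_4 ≈ -580.458984.
Error ≈ -481.614583 − (-580.458984) ≈ 98.8444.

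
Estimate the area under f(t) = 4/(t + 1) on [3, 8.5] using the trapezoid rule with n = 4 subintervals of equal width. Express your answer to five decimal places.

3.49197

Δt = (8.5 − 3)/4 = 1.375.
f(3) = 1, f(4.375) = 32/43, f(5.75) = 16/27, f(7.125) = 32/65, f(8.5) = 8/19.
T_4 = (Δt/2)·[f(t_0) + 2f(t_1) + 2f(t_2) + 2f(t_3) + f(t_4)].
Sum ≈ 3.49197.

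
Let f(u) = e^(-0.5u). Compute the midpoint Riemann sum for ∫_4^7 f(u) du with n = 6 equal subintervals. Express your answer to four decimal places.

Δu = (7 − 4)/6 = 0.5.
Midpoints: 4.25, 4.75, 5.25, 5.75, 6.25, 6.75.
f(4.25) ≈ 0.1194, f(4.75) ≈ 0.0930, f(5.25) ≈ 0.0724, f(5.75) ≈ 0.0564, f(6.25) ≈ 0.0439, f(6.75) ≈ 0.0342.
Sum = Δu · [f(4.25) + f(4.75) + f(5.25) + ...].
Sum ≈ 0.2097.

0.2097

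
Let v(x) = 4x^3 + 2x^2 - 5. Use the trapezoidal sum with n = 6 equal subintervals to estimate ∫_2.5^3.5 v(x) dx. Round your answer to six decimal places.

Δx = (3.5 − 2.5)/6 = 1/6.
v(2.5) = 70, v(8/3) = 2297/27, v(17/6) = 2755/27, v(3) = 121, v(19/6) = 3836/27, v(10/3) = 4465/27, v(3.5) = 191.
T_6 = (Δx/2)·[v(x_0) + 2v(x_1) + ... + 2v(x_{5}) + v(x_6)].
Sum ≈ 124.342593.

124.342593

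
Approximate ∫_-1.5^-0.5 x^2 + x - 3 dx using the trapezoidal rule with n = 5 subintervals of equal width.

Δx = (-0.5 − (-1.5))/5 = 0.2.
f(-1.5) = -2.25, f(-1.3) = -2.61, f(-1.1) = -2.89, f(-0.9) = -3.09, f(-0.7) = -3.21, f(-0.5) = -3.25.
T_5 = (Δx/2)·[f(x_0) + 2f(x_1) + ... + 2f(x_{4}) + f(x_5)].
Sum = -2.91.

-2.91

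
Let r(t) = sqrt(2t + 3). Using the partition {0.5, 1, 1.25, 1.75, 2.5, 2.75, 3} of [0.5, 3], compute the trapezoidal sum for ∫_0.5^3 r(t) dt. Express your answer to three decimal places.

Subinterval widths: 0.5, 0.25, 0.5, 0.75, 0.25, 0.25.
r(0.5) ≈ 2.000, r(1) ≈ 2.236, r(1.25) ≈ 2.345, r(1.75) ≈ 2.550, r(2.5) ≈ 2.828, r(2.75) ≈ 2.915, r(3) ≈ 3.000.
On each subinterval the trapezoid contributes (Δt_i/2)·[r(t_{i-1}) + r(t_i)].
Sum ≈ 6.330.

6.330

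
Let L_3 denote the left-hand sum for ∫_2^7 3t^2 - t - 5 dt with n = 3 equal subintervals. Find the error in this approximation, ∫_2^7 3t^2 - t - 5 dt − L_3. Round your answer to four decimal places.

Exact integral: ∫_2^7 f(t) dt = 287.5.
L_3 ≈ 186.111111.
Error ≈ 287.5 − 186.111111 ≈ 101.3889.

101.3889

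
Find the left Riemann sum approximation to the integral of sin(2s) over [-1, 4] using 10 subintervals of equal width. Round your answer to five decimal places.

Δs = (4 − (-1))/10 = 0.5.
Left endpoints: -1, -0.5, 0, 0.5, 1, 1.5, 2, 2.5, 3, 3.5.
f(-1) ≈ -0.90930, f(-0.5) ≈ -0.84147, f(0) ≈ 0.00000, f(0.5) ≈ 0.84147, f(1) ≈ 0.90930, f(1.5) ≈ 0.14112, f(2) ≈ -0.75680, f(2.5) ≈ -0.95892, f(3) ≈ -0.27942, f(3.5) ≈ 0.65699.
Sum = Δs · [f(-1) + f(-0.5) + f(0) + ...].
Sum ≈ -0.59852.

-0.59852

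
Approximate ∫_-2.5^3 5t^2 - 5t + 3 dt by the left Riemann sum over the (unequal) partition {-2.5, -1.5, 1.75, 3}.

Subinterval widths: 1, 3.25, 1.25.
Left endpoints: -2.5, -1.5, 1.75.
f(-2.5) = 46.75, f(-1.5) = 21.75, f(1.75) = 9.5625.
Sum = Σ Δt_i · f(t_i).
Sum = 129.390625.

129.390625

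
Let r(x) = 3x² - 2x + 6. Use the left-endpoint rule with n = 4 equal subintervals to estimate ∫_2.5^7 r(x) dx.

247.39453125

Δx = (7 − 2.5)/4 = 1.125.
Left endpoints: 2.5, 3.625, 4.75, 5.875.
r(2.5) = 19.75, r(3.625) = 38.171875, r(4.75) = 64.1875, r(5.875) = 97.796875.
Sum = Δx · [r(2.5) + r(3.625) + r(4.75) + r(5.875)].
Sum = 247.39453125.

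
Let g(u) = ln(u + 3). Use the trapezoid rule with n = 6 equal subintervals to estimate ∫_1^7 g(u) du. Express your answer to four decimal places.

11.4682

Δu = (7 − 1)/6 = 1.
g(1) ≈ 1.3863, g(2) ≈ 1.6094, g(3) ≈ 1.7918, g(4) ≈ 1.9459, g(5) ≈ 2.0794, g(6) ≈ 2.1972, g(7) ≈ 2.3026.
T_6 = (Δu/2)·[g(u_0) + 2g(u_1) + ... + 2g(u_{5}) + g(u_6)].
Sum ≈ 11.4682.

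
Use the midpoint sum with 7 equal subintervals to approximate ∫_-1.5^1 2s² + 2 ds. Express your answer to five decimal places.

Δs = (1 − (-1.5))/7 = 5/14.
Midpoints: -37/28, -27/28, -17/28, -0.25, 3/28, 13/28, 23/28.
f(-37/28) = 2153/392, f(-27/28) = 1513/392, f(-17/28) = 1073/392, f(-0.25) = 2.125, f(3/28) = 793/392, f(13/28) = 953/392, f(23/28) = 1313/392.
Sum = Δs · [f(-37/28) + f(-27/28) + f(-17/28) + ...].
Sum ≈ 7.86352.

7.86352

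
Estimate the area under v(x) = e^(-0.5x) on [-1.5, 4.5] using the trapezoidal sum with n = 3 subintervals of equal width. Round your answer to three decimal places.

Δx = (4.5 − (-1.5))/3 = 2.
v(-1.5) ≈ 2.117, v(0.5) ≈ 0.779, v(2.5) ≈ 0.287, v(4.5) ≈ 0.105.
T_3 = (Δx/2)·[v(x_0) + 2v(x_1) + 2v(x_2) + v(x_3)].
Sum ≈ 4.353.

4.353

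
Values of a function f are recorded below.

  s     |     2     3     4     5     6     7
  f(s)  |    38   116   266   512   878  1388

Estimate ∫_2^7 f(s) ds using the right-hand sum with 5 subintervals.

Δs = 1.
Sum = 1·[116 + 266 + 512 + 878 + 1388] = 3160.

3160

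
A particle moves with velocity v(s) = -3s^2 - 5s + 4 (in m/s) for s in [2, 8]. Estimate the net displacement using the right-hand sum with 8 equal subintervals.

Δs = (8 − 2)/8 = 0.75.
Right endpoints: 2.75, 3.5, 4.25, 5, 5.75, 6.5, 7.25, 8.
v(2.75) = -32.4375, v(3.5) = -50.25, v(4.25) = -71.4375, v(5) = -96, v(5.75) = -123.9375, v(6.5) = -155.25, v(7.25) = -189.9375, v(8) = -228.
Sum = Δs · [v(2.75) + v(3.5) + v(4.25) + ...].
Sum = -710.4375.

-710.4375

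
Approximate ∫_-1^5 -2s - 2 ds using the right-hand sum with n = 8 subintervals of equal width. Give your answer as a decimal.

Δs = (5 − (-1))/8 = 0.75.
Right endpoints: -0.25, 0.5, 1.25, 2, 2.75, 3.5, 4.25, 5.
f(-0.25) = -1.5, f(0.5) = -3, f(1.25) = -4.5, f(2) = -6, f(2.75) = -7.5, f(3.5) = -9, f(4.25) = -10.5, f(5) = -12.
Sum = Δs · [f(-0.25) + f(0.5) + f(1.25) + ...].
Sum = -40.5.

-40.5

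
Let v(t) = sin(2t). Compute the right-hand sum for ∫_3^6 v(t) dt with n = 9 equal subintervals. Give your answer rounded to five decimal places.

0.01313

Δt = (6 − 3)/9 = 1/3.
Right endpoints: 10/3, 11/3, 4, 13/3, 14/3, 5, 16/3, 17/3, 6.
v(10/3) ≈ 0.37415, v(11/3) ≈ 0.86750, v(4) ≈ 0.98936, v(13/3) ≈ 0.68755, v(14/3) ≈ 0.09132, v(5) ≈ -0.54402, v(16/3) ≈ -0.94640, v(17/3) ≈ -0.94350, v(6) ≈ -0.53657.
Sum = Δt · [v(10/3) + v(11/3) + v(4) + ...].
Sum ≈ 0.01313.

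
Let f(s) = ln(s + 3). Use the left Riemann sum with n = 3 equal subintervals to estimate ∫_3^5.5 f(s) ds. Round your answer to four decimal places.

4.7920

Δs = (5.5 − 3)/3 = 5/6.
Left endpoints: 3, 23/6, 14/3.
f(3) ≈ 1.7918, f(23/6) ≈ 1.9218, f(14/3) ≈ 2.0369.
Sum = Δs · [f(3) + f(23/6) + f(14/3)].
Sum ≈ 4.7920.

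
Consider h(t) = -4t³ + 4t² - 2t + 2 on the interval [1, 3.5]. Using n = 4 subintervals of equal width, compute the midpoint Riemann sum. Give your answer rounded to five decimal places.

Δt = (3.5 − 1)/4 = 0.625.
Midpoints: 1.3125, 1.9375, 2.5625, 3.1875.
h(1.3125) = -2845/1024, h(1.9375) = -16335/1024, h(2.5625) = -45225/1024, h(3.1875) = -95515/1024.
Sum = Δt · [h(1.3125) + h(1.9375) + h(2.5625) + h(3.1875)].
Sum ≈ -97.60742.

-97.60742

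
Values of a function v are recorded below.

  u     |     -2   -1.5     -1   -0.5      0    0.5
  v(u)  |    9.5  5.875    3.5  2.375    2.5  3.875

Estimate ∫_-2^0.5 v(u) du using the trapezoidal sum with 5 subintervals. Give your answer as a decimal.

Δu = 0.5.
T_5 = (0.5/2)·[9.5 + 2·5.875 + 2·3.5 + 2·2.375 + 2·2.5 + 3.875] = 10.46875.

10.46875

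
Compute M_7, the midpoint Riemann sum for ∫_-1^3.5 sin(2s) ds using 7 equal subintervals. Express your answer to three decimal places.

Δs = (3.5 − (-1))/7 = 9/14.
Midpoints: -19/28, -1/28, 17/28, 1.25, 53/28, 71/28, 89/28.
f(-19/28) ≈ -0.977, f(-1/28) ≈ -0.071, f(17/28) ≈ 0.937, f(1.25) ≈ 0.598, f(53/28) ≈ -0.600, f(71/28) ≈ -0.936, f(89/28) ≈ 0.074.
Sum = Δs · [f(-19/28) + f(-1/28) + f(17/28) + ...].
Sum ≈ -0.627.

-0.627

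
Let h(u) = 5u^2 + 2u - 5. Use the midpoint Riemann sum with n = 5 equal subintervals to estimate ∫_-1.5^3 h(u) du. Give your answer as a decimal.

33.35625

Δu = (3 − (-1.5))/5 = 0.9.
Midpoints: -1.05, -0.15, 0.75, 1.65, 2.55.
h(-1.05) = -1.5875, h(-0.15) = -5.1875, h(0.75) = -0.6875, h(1.65) = 11.9125, h(2.55) = 32.6125.
Sum = Δu · [h(-1.05) + h(-0.15) + h(0.75) + h(1.65) + h(2.55)].
Sum = 33.35625.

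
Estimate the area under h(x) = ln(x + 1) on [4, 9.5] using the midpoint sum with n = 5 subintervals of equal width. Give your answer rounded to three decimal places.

11.148

Δx = (9.5 − 4)/5 = 1.1.
Midpoints: 4.55, 5.65, 6.75, 7.85, 8.95.
h(4.55) ≈ 1.714, h(5.65) ≈ 1.895, h(6.75) ≈ 2.048, h(7.85) ≈ 2.180, h(8.95) ≈ 2.298.
Sum = Δx · [h(4.55) + h(5.65) + h(6.75) + h(7.85) + h(8.95)].
Sum ≈ 11.148.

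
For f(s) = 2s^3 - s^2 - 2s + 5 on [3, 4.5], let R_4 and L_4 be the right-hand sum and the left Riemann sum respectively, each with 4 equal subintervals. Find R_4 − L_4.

R_4 ≈ 161.53711.
L_4 ≈ 118.78711.
R_4 − L_4 = 42.75.

42.75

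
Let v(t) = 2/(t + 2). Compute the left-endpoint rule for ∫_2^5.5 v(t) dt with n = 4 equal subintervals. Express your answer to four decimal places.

Δt = (5.5 − 2)/4 = 0.875.
Left endpoints: 2, 2.875, 3.75, 4.625.
v(2) = 0.5, v(2.875) = 16/39, v(3.75) = 8/23, v(4.625) = 16/53.
Sum = Δt · [v(2) + v(2.875) + v(3.75) + v(4.625)].
Sum ≈ 1.3650.

1.3650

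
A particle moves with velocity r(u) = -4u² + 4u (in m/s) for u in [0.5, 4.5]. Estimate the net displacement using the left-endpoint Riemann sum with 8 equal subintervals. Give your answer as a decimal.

Δu = (4.5 − 0.5)/8 = 0.5.
Left endpoints: 0.5, 1, 1.5, 2, 2.5, 3, 3.5, 4.
r(0.5) = 1, r(1) = 0, r(1.5) = -3, r(2) = -8, r(2.5) = -15, r(3) = -24, r(3.5) = -35, r(4) = -48.
Sum = Δu · [r(0.5) + r(1) + r(1.5) + ...].
Sum = -66.

-66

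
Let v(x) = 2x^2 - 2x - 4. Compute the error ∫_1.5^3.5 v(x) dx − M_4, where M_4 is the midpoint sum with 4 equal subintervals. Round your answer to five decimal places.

0.08333

Exact integral: ∫_1.5^3.5 v(x) dx ≈ 8.3333333.
M_4 = 8.25.
Error ≈ 8.3333333 − 8.25 ≈ 0.08333.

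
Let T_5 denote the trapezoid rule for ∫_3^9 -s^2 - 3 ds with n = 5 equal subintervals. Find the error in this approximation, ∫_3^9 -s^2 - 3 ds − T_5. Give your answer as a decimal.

Exact integral: ∫_3^9 f(s) ds = -252.
T_5 = -253.44.
Error = -252 − (-253.44) = 1.44.

1.44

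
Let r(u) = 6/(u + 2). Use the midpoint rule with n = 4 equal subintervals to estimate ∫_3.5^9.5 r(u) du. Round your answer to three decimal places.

Δu = (9.5 − 3.5)/4 = 1.5.
Midpoints: 4.25, 5.75, 7.25, 8.75.
r(4.25) = 0.96, r(5.75) = 24/31, r(7.25) = 24/37, r(8.75) = 24/43.
Sum = Δu · [r(4.25) + r(5.75) + r(7.25) + r(8.75)].
Sum ≈ 4.411.

4.411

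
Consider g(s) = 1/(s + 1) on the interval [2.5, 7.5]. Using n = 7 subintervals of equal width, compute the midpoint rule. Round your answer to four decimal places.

Δs = (7.5 − 2.5)/7 = 5/7.
Midpoints: 20/7, 25/7, 30/7, 5, 40/7, 45/7, 50/7.
g(20/7) = 7/27, g(25/7) = 0.21875, g(30/7) = 7/37, g(5) = 1/6, g(40/7) = 7/47, g(45/7) = 7/52, g(50/7) = 7/57.
Sum = Δs · [g(20/7) + g(25/7) + g(30/7) + ...].
Sum ≈ 0.8859.

0.8859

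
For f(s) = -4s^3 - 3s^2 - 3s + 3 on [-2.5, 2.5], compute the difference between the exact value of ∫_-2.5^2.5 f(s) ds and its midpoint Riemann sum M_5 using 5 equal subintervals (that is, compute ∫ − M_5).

-1.25

Exact integral: ∫_-2.5^2.5 f(s) ds = -16.25.
M_5 = -15.
Error = -16.25 − (-15) = -1.25.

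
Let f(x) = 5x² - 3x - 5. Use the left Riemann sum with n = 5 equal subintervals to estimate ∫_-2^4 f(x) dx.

Δx = (4 − (-2))/5 = 1.2.
Left endpoints: -2, -0.8, 0.4, 1.6, 2.8.
f(-2) = 21, f(-0.8) = 0.6, f(0.4) = -5.4, f(1.6) = 3, f(2.8) = 25.8.
Sum = Δx · [f(-2) + f(-0.8) + f(0.4) + f(1.6) + f(2.8)].
Sum = 54.

54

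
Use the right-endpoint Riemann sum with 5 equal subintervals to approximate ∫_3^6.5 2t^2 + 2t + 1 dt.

Δt = (6.5 − 3)/5 = 0.7.
Right endpoints: 3.7, 4.4, 5.1, 5.8, 6.5.
f(3.7) = 35.78, f(4.4) = 48.52, f(5.1) = 63.22, f(5.8) = 79.88, f(6.5) = 98.5.
Sum = Δt · [f(3.7) + f(4.4) + f(5.1) + f(5.8) + f(6.5)].
Sum = 228.13.

228.13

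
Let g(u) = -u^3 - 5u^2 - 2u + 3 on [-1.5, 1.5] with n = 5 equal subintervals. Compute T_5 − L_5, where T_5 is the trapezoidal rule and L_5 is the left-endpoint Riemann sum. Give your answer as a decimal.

-3.825

T_5 = -3.15.
L_5 = 0.675.
T_5 − L_5 = -3.825.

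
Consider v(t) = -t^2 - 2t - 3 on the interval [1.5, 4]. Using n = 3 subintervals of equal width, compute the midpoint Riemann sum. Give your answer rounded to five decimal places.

-41.31366

Δt = (4 − 1.5)/3 = 5/6.
Midpoints: 23/12, 2.75, 43/12.
v(23/12) = -1513/144, v(2.75) = -16.0625, v(43/12) = -3313/144.
Sum = Δt · [v(23/12) + v(2.75) + v(43/12)].
Sum ≈ -41.31366.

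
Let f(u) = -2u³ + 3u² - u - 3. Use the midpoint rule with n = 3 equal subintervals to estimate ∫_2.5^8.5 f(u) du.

-1983

Δu = (8.5 − 2.5)/3 = 2.
Midpoints: 3.5, 5.5, 7.5.
f(3.5) = -55.5, f(5.5) = -250.5, f(7.5) = -685.5.
Sum = Δu · [f(3.5) + f(5.5) + f(7.5)].
Sum = -1983.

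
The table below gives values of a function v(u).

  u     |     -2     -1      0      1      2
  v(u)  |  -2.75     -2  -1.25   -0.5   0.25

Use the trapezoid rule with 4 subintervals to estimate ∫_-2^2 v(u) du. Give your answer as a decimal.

Δu = 1.
T_4 = (1/2)·[(-2.75) + 2·(-2) + 2·(-1.25) + 2·(-0.5) + 0.25] = -5.

-5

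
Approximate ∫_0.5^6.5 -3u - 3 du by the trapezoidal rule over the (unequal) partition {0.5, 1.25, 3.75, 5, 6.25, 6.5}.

-81

Subinterval widths: 0.75, 2.5, 1.25, 1.25, 0.25.
f(0.5) = -4.5, f(1.25) = -6.75, f(3.75) = -14.25, f(5) = -18, f(6.25) = -21.75, f(6.5) = -22.5.
On each subinterval the trapezoid contributes (Δu_i/2)·[f(u_{i-1}) + f(u_i)].
Sum = -81.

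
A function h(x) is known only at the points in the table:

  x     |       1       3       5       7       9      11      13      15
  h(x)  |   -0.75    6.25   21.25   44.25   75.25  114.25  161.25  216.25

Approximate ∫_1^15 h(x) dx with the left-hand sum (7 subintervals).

Δx = 2.
Sum = 2·[(-0.75) + 6.25 + 21.25 + 44.25 + 75.25 + 114.25 + 161.25] = 843.5.

843.5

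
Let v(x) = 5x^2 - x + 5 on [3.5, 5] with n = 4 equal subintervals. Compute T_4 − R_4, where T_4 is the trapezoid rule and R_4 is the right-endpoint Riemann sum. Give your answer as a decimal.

T_4 = 138.17578125.
R_4 = 149.84765625.
T_4 − R_4 = -11.671875.

-11.671875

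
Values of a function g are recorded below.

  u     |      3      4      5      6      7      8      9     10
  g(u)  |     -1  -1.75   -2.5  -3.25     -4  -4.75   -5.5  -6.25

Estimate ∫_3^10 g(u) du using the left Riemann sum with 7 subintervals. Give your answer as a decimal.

-22.75

Δu = 1.
Sum = 1·[(-1) + (-1.75) + (-2.5) + (-3.25) + (-4) + (-4.75) + (-5.5)] = -22.75.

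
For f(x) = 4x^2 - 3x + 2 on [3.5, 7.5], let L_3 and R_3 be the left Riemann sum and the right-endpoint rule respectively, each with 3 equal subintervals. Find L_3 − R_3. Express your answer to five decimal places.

-218.66667

L_3 ≈ 342.7407407.
R_3 ≈ 561.4074074.
L_3 − R_3 ≈ -218.66667.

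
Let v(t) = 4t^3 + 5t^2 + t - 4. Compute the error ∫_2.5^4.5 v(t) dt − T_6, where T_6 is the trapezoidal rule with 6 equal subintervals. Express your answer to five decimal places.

-1.74074

Exact integral: ∫_2.5^4.5 v(t) dt ≈ 495.8333333.
T_6 ≈ 497.5740741.
Error ≈ 495.8333333 − 497.5740741 ≈ -1.74074.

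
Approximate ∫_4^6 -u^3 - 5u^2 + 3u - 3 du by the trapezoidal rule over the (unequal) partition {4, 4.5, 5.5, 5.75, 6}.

-493.15234375

Subinterval widths: 0.5, 1, 0.25, 0.25.
f(4) = -135, f(4.5) = -181.875, f(5.5) = -304.125, f(5.75) = -341.171875, f(6) = -381.
On each subinterval the trapezoid contributes (Δu_i/2)·[f(u_{i-1}) + f(u_i)].
Sum = -493.15234375.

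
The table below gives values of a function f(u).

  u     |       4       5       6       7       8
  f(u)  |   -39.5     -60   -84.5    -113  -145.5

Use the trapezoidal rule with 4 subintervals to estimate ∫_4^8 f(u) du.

Δu = 1.
T_4 = (1/2)·[(-39.5) + 2·(-60) + 2·(-84.5) + 2·(-113) + (-145.5)] = -350.

-350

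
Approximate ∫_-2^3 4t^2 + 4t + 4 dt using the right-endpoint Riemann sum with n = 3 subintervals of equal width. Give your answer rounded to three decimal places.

119.259

Δt = (3 − (-2))/3 = 5/3.
Right endpoints: -1/3, 4/3, 3.
f(-1/3) = 28/9, f(4/3) = 148/9, f(3) = 52.
Sum = Δt · [f(-1/3) + f(4/3) + f(3)].
Sum ≈ 119.259.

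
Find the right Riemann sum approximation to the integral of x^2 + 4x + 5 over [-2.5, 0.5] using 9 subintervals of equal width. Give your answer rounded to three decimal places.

9.306

Δx = (0.5 − (-2.5))/9 = 1/3.
Right endpoints: -13/6, -11/6, -1.5, -7/6, -5/6, -0.5, -1/6, 1/6, 0.5.
f(-13/6) = 37/36, f(-11/6) = 37/36, f(-1.5) = 1.25, f(-7/6) = 61/36, f(-5/6) = 85/36, f(-0.5) = 3.25, f(-1/6) = 157/36, f(1/6) = 205/36, f(0.5) = 7.25.
Sum = Δx · [f(-13/6) + f(-11/6) + f(-1.5) + ...].
Sum ≈ 9.306.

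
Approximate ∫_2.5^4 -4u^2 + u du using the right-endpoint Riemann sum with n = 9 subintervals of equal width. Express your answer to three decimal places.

-62.778

Δu = (4 − 2.5)/9 = 1/6.
Right endpoints: 8/3, 17/6, 3, 19/6, 10/3, 3.5, 11/3, 23/6, 4.
f(8/3) = -232/9, f(17/6) = -527/18, f(3) = -33, f(19/6) = -665/18, f(10/3) = -370/9, f(3.5) = -45.5, f(11/3) = -451/9, f(23/6) = -989/18, f(4) = -60.
Sum = Δu · [f(8/3) + f(17/6) + f(3) + ...].
Sum ≈ -62.778.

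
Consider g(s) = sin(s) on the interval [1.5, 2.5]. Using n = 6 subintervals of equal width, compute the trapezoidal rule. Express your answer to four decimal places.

0.8699

Δs = (2.5 − 1.5)/6 = 1/6.
g(1.5) ≈ 0.9975, g(5/3) ≈ 0.9954, g(11/6) ≈ 0.9657, g(2) ≈ 0.9093, g(13/6) ≈ 0.8277, g(7/3) ≈ 0.7231, g(2.5) ≈ 0.5985.
T_6 = (Δs/2)·[g(s_0) + 2g(s_1) + ... + 2g(s_{5}) + g(s_6)].
Sum ≈ 0.8699.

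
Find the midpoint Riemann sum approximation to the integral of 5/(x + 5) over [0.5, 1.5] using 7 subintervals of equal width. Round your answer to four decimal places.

Δx = (1.5 − 0.5)/7 = 1/7.
Midpoints: 4/7, 5/7, 6/7, 1, 8/7, 9/7, 10/7.
f(4/7) = 35/39, f(5/7) = 0.875, f(6/7) = 35/41, f(1) = 5/6, f(8/7) = 35/43, f(9/7) = 35/44, f(10/7) = 7/9.
Sum = Δx · [f(4/7) + f(5/7) + f(6/7) + ...].
Sum ≈ 0.8352.

0.8352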